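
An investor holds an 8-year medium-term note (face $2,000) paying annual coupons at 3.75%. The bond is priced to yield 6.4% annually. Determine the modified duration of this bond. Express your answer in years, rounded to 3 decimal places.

6.536 years

Periodic yield y = 0.064. First find Macaulay duration:
  t   CF        PV=CF/(1+0.064)^t    t·PV
  1        75.00        70.4887        70.4887
  2        75.00        66.2488       132.4976
  3        75.00        62.2639       186.7917
  4        75.00        58.5187       234.0748
  5        75.00        54.9988       274.9939
  6        75.00        51.6906       310.1435
  7        75.00        48.5814       340.0697
  8     2,075.00     1,263.2377    10,105.9016
  Σ                  1,676.0286    11,654.9616
P = 1,676.0286; Macaulay duration = 11,654.9616 / 1,676.0286 = 6.95392 years.
Modified duration = D_Mac / (1 + y) = 6.95392 / 1.064 = 6.53564 years.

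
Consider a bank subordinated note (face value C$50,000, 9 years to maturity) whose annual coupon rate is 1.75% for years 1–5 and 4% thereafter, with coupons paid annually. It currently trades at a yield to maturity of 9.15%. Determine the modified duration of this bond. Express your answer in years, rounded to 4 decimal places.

Periodic yield y = 0.0915. First find Macaulay duration:
  t   CF        PV=CF/(1+0.0915)^t    t·PV
  1       875.00       801.6491       801.6491
  2       875.00       734.4472     1,468.8944
  3       875.00       672.8788     2,018.6363
  4       875.00       616.4716     2,465.8865
  5       875.00       564.7931     2,823.9653
  6     2,000.00     1,182.7353     7,096.4117
  7     2,000.00     1,083.5871     7,585.1095
  8     2,000.00       992.7504     7,942.0033
  9    52,000.00    23,647.7423   212,829.6803
  Σ                 30,297.0548   245,032.2365
P = 30,297.0548; Macaulay duration = 245,032.2365 / 30,297.0548 = 8.08766 years.
Modified duration = D_Mac / (1 + y) = 8.08766 / 1.0915 = 7.40967 years.

7.4097 years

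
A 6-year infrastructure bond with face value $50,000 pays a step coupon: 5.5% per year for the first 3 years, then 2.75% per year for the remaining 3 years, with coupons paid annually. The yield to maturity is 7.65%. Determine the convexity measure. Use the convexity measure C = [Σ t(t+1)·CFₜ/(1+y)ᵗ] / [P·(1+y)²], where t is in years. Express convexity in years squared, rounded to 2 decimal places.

30.35

With y = 0.0765:
  t   CF        PV=CF/(1+0.0765)^t    t·PV        t(t+1)·PV
  1     2,750.00     2,554.5750     2,554.5750       5,109.1500
  2     2,750.00     2,373.0376     4,746.0753      14,238.2258
  3     2,750.00     2,204.4010     6,613.2029      26,452.8115
  4     1,375.00     1,023.8741     4,095.4964      20,477.4822
  5     1,375.00       951.1139     4,755.5695      28,533.4169
  6    51,375.00    33,011.6803   198,070.0815   1,386,490.5706
  Σ                 42,118.6819   220,835.0006   1,481,301.6570
P = 42,118.6819.
Convexity = Σ t(t+1)·PV / [P·(1+y)²] = 1,481,301.6570 / (42,118.6819 × 1.158852) = 30.34874.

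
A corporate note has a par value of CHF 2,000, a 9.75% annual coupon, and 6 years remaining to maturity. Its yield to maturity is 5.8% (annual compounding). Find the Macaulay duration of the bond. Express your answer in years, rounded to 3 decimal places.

Periodic yield y = 0.058. Discount each cash flow and weight by its year:
  t   CF        PV=CF/(1+0.058)^t    t·PV
  1       195.00       184.3100       184.3100
  2       195.00       174.2061       348.4121
  3       195.00       164.6560       493.9681
  4       195.00       155.6295       622.5180
  5       195.00       147.0978       735.4892
  6     2,195.00     1,565.0223     9,390.1335
  Σ                  2,390.9217    11,774.8309
Price P = Σ PV = 2,390.9217.
Macaulay duration = Σ(t·PV) / P = 11,774.8309 / 2,390.9217 = 4.92481 years.

4.925 years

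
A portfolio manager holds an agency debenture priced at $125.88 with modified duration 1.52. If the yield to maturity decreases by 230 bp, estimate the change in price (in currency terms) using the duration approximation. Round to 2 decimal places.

Duration approximation: ΔP/P ≈ -D_mod · Δy = -1.52 × (-0.023) = +0.034960.
ΔP ≈ 125.88 × (+0.034960) = +4.4007648.

+$4.40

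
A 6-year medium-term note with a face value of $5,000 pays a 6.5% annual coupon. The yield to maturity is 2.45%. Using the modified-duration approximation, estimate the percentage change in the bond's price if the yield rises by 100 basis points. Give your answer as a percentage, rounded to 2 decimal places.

-5.12%

Periodic yield y = 0.0245. Modified duration first:
  t   CF        PV=CF/(1+0.0245)^t    t·PV
  1       325.00       317.2279       317.2279
  2       325.00       309.6417       619.2834
  3       325.00       302.2369       906.7107
  4       325.00       295.0092     1,180.0367
  5       325.00       287.9543     1,439.7714
  6     5,325.00     4,605.1930    27,631.1580
  Σ                  6,117.2630    32,094.1881
P = 6,117.2630; D_Mac = 5.24649 yrs; D_mod = 5.24649/(1+0.0245) = 5.12103 yrs.
ΔP/P ≈ -D_mod · Δy = -5.12103 × (+0.01) = -0.051210 = -5.1210%.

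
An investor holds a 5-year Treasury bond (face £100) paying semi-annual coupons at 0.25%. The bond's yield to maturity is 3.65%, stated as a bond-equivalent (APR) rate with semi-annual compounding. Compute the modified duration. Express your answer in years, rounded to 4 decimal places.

Periodic yield y = 0.01825. First find Macaulay duration:
  t   CF        PV=CF/(1+0.01825)^t    t·PV
  1        0.125         0.1228         0.1228
  2        0.125         0.1206         0.2411
  3        0.125         0.1184         0.3552
  4        0.125         0.1163         0.4651
  5        0.125         0.1142         0.5710
  6        0.125         0.1121         0.6729
  7        0.125         0.1101         0.7710
  8        0.125         0.1082         0.8653
  9        0.125         0.1062         0.9560
  10     100.125        83.5600       835.5998
  Σ                     84.5888       840.6201
P = 84.5888; Macaulay duration = 840.6201 / 84.5888 = 9.93772 half-year periods = 4.96886 years.
Modified duration = D_Mac / (1 + y) = 4.96886 / 1.01825 = 4.87980 years.

4.8798 years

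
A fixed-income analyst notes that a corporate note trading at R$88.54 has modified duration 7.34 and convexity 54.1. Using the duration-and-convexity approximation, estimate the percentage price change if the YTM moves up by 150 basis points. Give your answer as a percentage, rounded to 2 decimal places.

Duration effect: -D_mod·Δy = -7.34 × (+0.015) = -0.110100
Convexity effect: ½·C·(Δy)² = 0.5 × 54.1 × (0.015)² = +0.00608625
ΔP/P ≈ -0.110100 + 0.00608625 = -0.10401375
= -10.401375%.

-10.40%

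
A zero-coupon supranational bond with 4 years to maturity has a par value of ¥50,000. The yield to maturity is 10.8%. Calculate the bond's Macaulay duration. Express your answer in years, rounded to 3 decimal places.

4.000 years

A zero-coupon bond has a single cash flow at maturity, so its Macaulay duration equals its maturity: 4 years.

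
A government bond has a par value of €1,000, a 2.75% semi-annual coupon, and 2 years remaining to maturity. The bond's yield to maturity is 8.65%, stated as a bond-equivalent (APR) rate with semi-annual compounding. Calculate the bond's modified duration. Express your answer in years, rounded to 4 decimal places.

Periodic yield y = 0.04325. First find Macaulay duration:
  t   CF        PV=CF/(1+0.04325)^t    t·PV
  1        13.75        13.1800        13.1800
  2        13.75        12.6336        25.2671
  3        13.75        12.1098        36.3294
  4     1,013.75       855.8099     3,423.2395
  Σ                    893.7332     3,498.0160
P = 893.7332; Macaulay duration = 3,498.0160 / 893.7332 = 3.91394 half-year periods = 1.95697 years.
Modified duration = D_Mac / (1 + y) = 1.95697 / 1.04325 = 1.87584 years.

1.8758 years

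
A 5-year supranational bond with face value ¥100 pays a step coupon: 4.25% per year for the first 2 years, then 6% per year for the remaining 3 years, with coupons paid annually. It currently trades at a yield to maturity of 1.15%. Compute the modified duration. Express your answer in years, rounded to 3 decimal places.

4.559 years

Periodic yield y = 0.0115. First find Macaulay duration:
  t   CF        PV=CF/(1+0.0115)^t    t·PV
  1         4.25         4.2017         4.2017
  2         4.25         4.1539         8.3078
  3         6.00         5.7977        17.3930
  4         6.00         5.7318        22.9270
  5       106.00       100.1098       500.5488
  Σ                    119.9948       553.3784
P = 119.9948; Macaulay duration = 553.3784 / 119.9948 = 4.61169 years.
Modified duration = D_Mac / (1 + y) = 4.61169 / 1.0115 = 4.55926 years.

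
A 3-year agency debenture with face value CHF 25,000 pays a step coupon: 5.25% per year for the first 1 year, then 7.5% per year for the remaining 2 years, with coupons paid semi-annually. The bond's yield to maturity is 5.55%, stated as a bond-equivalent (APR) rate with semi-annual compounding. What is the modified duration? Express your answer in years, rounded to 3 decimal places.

2.716 years

Periodic yield y = 0.02775. First find Macaulay duration:
  t   CF        PV=CF/(1+0.02775)^t    t·PV
  1       656.25       638.5308       638.5308
  2       656.25       621.2900     1,242.5799
  3       937.50       863.5924     2,590.7772
  4       937.50       840.2748     3,361.0992
  5       937.50       817.5868     4,087.9338
  6    25,937.50    22,009.1465   132,054.8790
  Σ                 25,790.4212   143,975.8000
P = 25,790.4212; Macaulay duration = 143,975.8000 / 25,790.4212 = 5.58253 half-year periods = 2.79126 years.
Modified duration = D_Mac / (1 + y) = 2.79126 / 1.02775 = 2.71590 years.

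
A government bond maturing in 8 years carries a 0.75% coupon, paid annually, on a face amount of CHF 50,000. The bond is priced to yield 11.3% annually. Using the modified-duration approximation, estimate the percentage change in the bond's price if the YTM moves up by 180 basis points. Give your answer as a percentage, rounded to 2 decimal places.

Periodic yield y = 0.113. Modified duration first:
  t   CF        PV=CF/(1+0.113)^t    t·PV
  1       375.00       336.9272       336.9272
  2       375.00       302.7199       605.4398
  3       375.00       271.9855       815.9565
  4       375.00       244.3715       977.4861
  5       375.00       219.5611     1,097.8056
  6       375.00       197.2697     1,183.6179
  7       375.00       177.2414     1,240.6896
  8    50,375.00    21,392.1160   171,136.9278
  Σ                 23,142.1923   177,394.8507
P = 23,142.1923; D_Mac = 7.66543 yrs; D_mod = 7.66543/(1+0.113) = 6.88718 yrs.
ΔP/P ≈ -D_mod · Δy = -6.88718 × (+0.018) = -0.123969 = -12.3969%.

-12.40%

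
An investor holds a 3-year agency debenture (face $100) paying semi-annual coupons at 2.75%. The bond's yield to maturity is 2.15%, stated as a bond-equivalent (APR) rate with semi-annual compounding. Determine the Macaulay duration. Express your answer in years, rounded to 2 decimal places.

2.90 years

Periodic yield y = 0.01075. Discount each cash flow and weight by its period:
  t   CF        PV=CF/(1+0.01075)^t    t·PV
  1        1.375         1.3604         1.3604
  2        1.375         1.3459         2.6918
  3        1.375         1.3316         3.9948
  4        1.375         1.3174         5.2697
  5        1.375         1.3034         6.5171
  6      101.375        95.0754       570.4527
  Σ                    101.7342       590.2865
Price P = Σ PV = 101.7342.
Macaulay duration = Σ(t·PV) / P = 590.2865 / 101.7342 = 5.80224 half-year periods.
In years: 5.80224 / 2 = 2.90112 years.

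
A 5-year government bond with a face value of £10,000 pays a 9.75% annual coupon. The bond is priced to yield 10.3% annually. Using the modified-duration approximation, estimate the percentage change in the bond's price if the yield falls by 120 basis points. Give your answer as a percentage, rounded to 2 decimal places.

Periodic yield y = 0.103. Modified duration first:
  t   CF        PV=CF/(1+0.103)^t    t·PV
  1       975.00       883.9529       883.9529
  2       975.00       801.4078     1,602.8157
  3       975.00       726.5710     2,179.7131
  4       975.00       658.7226     2,634.8904
  5    10,975.00     6,722.4405    33,612.2025
  Σ                  9,793.0948    40,913.5745
P = 9,793.0948; D_Mac = 4.17780 yrs; D_mod = 4.17780/(1+0.103) = 3.78767 yrs.
ΔP/P ≈ -D_mod · Δy = -3.78767 × (-0.012) = +0.045452 = +4.5452%.

+4.55%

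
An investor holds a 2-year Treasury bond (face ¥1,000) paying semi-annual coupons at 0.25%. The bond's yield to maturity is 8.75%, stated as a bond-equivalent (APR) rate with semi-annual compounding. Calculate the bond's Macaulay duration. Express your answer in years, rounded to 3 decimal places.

Periodic yield y = 0.04375. Discount each cash flow and weight by its period:
  t   CF        PV=CF/(1+0.04375)^t    t·PV
  1         1.25         1.1976         1.1976
  2         1.25         1.1474         2.2948
  3         1.25         1.0993         3.2979
  4     1,001.25       843.6389     3,374.5554
  Σ                    847.0832     3,381.3458
Price P = Σ PV = 847.0832.
Macaulay duration = Σ(t·PV) / P = 3,381.3458 / 847.0832 = 3.99175 half-year periods.
In years: 3.99175 / 2 = 1.99588 years.

1.996 years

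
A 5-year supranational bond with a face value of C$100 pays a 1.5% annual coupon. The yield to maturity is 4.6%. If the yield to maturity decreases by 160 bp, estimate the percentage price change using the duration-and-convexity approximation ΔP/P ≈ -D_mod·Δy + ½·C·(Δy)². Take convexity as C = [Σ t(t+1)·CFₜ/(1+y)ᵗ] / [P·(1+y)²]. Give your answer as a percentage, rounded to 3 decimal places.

With y = 0.046:
  t   CF        PV=CF/(1+0.046)^t    t·PV        t(t+1)·PV
  1         1.50         1.4340         1.4340           2.8681
  2         1.50         1.3710         2.7419           8.2258
  3         1.50         1.3107         3.9320          15.7281
  4         1.50         1.2530         5.0122          25.0608
  5       101.50        81.0602       405.3010       2,431.8057
  Σ                     86.4289       418.4211       2,483.6885
P = 86.4289; D_Mac = 4.84122 yrs; D_mod = 4.62831 yrs; C = 26.26484.
Duration effect: -4.62831 × (-0.016) = +0.074053
Convexity effect: 0.5 × 26.26484 × (-0.016)² = +0.0033619
ΔP/P ≈ +0.074053 + 0.0033619 = +0.077415 = +7.7415%.

+7.741%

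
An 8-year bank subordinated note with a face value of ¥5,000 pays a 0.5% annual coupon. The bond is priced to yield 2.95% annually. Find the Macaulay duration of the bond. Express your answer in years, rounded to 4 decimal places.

Periodic yield y = 0.0295. Discount each cash flow and weight by its year:
  t   CF        PV=CF/(1+0.0295)^t    t·PV
  1        25.00        24.2836        24.2836
  2        25.00        23.5878        47.1756
  3        25.00        22.9119        68.7357
  4        25.00        22.2554        89.0214
  5        25.00        21.6176       108.0882
  6        25.00        20.9982       125.9892
  7        25.00        20.3965       142.7755
  8     5,025.00     3,982.2201    31,857.7607
  Σ                  4,138.2711    32,463.8298
Price P = Σ PV = 4,138.2711.
Macaulay duration = Σ(t·PV) / P = 32,463.8298 / 4,138.2711 = 7.84478 years.

7.8448 years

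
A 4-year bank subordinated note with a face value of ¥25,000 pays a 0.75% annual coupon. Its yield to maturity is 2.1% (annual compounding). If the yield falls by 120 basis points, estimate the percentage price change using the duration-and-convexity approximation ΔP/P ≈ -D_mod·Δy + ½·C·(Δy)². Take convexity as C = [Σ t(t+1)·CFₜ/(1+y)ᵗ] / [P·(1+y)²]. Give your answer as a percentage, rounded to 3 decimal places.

+4.783%

With y = 0.021:
  t   CF        PV=CF/(1+0.021)^t    t·PV        t(t+1)·PV
  1       187.50       183.6435       183.6435         367.2870
  2       187.50       179.8663       359.7326       1,079.1978
  3       187.50       176.1668       528.5004       2,114.0015
  4    25,187.50    23,178.3275    92,713.3100     463,566.5502
  Σ                 23,718.0041    93,785.1865     467,127.0364
P = 23,718.0041; D_Mac = 3.95418 yrs; D_mod = 3.87285 yrs; C = 18.89319.
Duration effect: -3.87285 × (-0.012) = +0.046474
Convexity effect: 0.5 × 18.89319 × (-0.012)² = +0.0013603
ΔP/P ≈ +0.046474 + 0.0013603 = +0.047834 = +4.7834%.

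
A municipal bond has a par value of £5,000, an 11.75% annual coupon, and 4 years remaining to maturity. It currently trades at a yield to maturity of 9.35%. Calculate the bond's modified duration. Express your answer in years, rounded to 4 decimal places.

3.1412 years

Periodic yield y = 0.0935. First find Macaulay duration:
  t   CF        PV=CF/(1+0.0935)^t    t·PV
  1       587.50       537.2657       537.2657
  2       587.50       491.3266       982.6532
  3       587.50       449.3156     1,347.9468
  4     5,587.50     3,907.8905    15,631.5620
  Σ                  5,385.7984    18,499.4278
P = 5,385.7984; Macaulay duration = 18,499.4278 / 5,385.7984 = 3.43485 years.
Modified duration = D_Mac / (1 + y) = 3.43485 / 1.0935 = 3.14116 years.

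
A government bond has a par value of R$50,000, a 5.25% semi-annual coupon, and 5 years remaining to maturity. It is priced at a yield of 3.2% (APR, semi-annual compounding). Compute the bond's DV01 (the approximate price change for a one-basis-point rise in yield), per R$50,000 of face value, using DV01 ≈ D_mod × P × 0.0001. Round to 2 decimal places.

R$24.18

Periodic yield y = 0.016.
  t   CF        PV=CF/(1+0.016)^t    t·PV
  1     1,312.50     1,291.8307     1,291.8307
  2     1,312.50     1,271.4869     2,542.9738
  3     1,312.50     1,251.4635     3,754.3905
  4     1,312.50     1,231.7554     4,927.0217
  5     1,312.50     1,212.3577     6,061.7885
  6     1,312.50     1,193.2654     7,159.5927
  7     1,312.50     1,174.4739     8,221.3170
  8     1,312.50     1,155.9782     9,247.8257
  9     1,312.50     1,137.7738    10,239.9645
  10   51,312.50    43,781.0421   437,810.4213
  Σ                 54,701.4277   491,257.1264
P = 54,701.4277; D_Mac = 8.98070 half-year periods = 4.49035 yrs; D_mod = 4.41964 yrs.
DV01 ≈ 4.41964 × 54,701.4277 × 0.0001 = 24.176040.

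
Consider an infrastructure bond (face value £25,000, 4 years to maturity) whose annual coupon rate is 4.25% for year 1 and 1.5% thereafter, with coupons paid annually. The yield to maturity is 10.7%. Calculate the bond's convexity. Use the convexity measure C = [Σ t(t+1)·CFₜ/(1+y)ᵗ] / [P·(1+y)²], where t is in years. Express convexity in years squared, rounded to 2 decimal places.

15.27

With y = 0.107:
  t   CF        PV=CF/(1+0.107)^t    t·PV        t(t+1)·PV
  1     1,062.50       959.8013       959.8013       1,919.6025
  2       375.00       306.0103       612.0206       1,836.0617
  3       375.00       276.4321       829.2962       3,317.1847
  4    25,375.00    16,897.2320    67,588.9281     337,944.6403
  Σ                 18,439.4756    69,990.0461     345,017.4892
P = 18,439.4756.
Convexity = Σ t(t+1)·PV / [P·(1+y)²] = 345,017.4892 / (18,439.4756 × 1.225449) = 15.26853.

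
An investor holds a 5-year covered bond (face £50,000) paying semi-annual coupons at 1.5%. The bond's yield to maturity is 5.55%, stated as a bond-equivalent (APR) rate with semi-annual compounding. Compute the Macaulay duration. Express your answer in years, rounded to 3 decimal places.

Periodic yield y = 0.02775. Discount each cash flow and weight by its period:
  t   CF        PV=CF/(1+0.02775)^t    t·PV
  1       375.00       364.8747       364.8747
  2       375.00       355.0228       710.0457
  3       375.00       345.4370     1,036.3109
  4       375.00       336.1099     1,344.4397
  5       375.00       327.0347     1,635.1735
  6       375.00       318.2045     1,909.2272
  7       375.00       309.6128     2,167.2894
  8       375.00       301.2530     2,410.0240
  9       375.00       293.1190     2,638.0706
  10   50,375.00    38,312.4747   383,124.7466
  Σ                 41,263.1431   397,340.2023
Price P = Σ PV = 41,263.1431.
Macaulay duration = Σ(t·PV) / P = 397,340.2023 / 41,263.1431 = 9.62942 half-year periods.
In years: 9.62942 / 2 = 4.81471 years.

4.815 years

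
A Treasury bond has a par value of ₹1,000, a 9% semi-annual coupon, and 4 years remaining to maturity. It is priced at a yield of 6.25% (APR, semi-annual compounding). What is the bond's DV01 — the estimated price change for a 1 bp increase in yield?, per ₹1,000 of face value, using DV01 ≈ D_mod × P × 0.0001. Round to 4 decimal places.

₹0.3693

Periodic yield y = 0.03125.
  t   CF        PV=CF/(1+0.03125)^t    t·PV
  1        45.00        43.6364        43.6364
  2        45.00        42.3140        84.6281
  3        45.00        41.0318       123.0954
  4        45.00        39.7884       159.1537
  5        45.00        38.5827       192.9135
  6        45.00        37.4135       224.4812
  7        45.00        36.2798       253.9585
  8     1,045.00       816.9672     6,535.7373
  Σ                  1,096.0138     7,617.6041
P = 1,096.0138; D_Mac = 6.95028 half-year periods = 3.47514 yrs; D_mod = 3.36983 yrs.
DV01 ≈ 3.36983 × 1,096.0138 × 0.0001 = 0.369338.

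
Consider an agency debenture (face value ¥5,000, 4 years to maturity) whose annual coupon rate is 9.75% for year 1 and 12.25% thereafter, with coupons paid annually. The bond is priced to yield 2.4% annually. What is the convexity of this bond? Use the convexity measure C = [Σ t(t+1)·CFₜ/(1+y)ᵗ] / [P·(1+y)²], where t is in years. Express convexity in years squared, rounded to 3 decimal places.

With y = 0.024:
  t   CF        PV=CF/(1+0.024)^t    t·PV        t(t+1)·PV
  1       487.50       476.0742       476.0742         952.1484
  2       612.50       584.1255     1,168.2510       3,504.7531
  3       612.50       570.4351     1,711.3052       6,845.2209
  4     5,612.50     5,104.5390    20,418.1561     102,090.7803
  Σ                  6,735.1738    23,773.7865     113,392.9027
P = 6,735.1738.
Convexity = Σ t(t+1)·PV / [P·(1+y)²] = 113,392.9027 / (6,735.1738 × 1.048576) = 16.05599.

16.056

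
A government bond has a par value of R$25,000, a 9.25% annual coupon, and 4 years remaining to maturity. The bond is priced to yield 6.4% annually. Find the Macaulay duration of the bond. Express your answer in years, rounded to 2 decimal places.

3.54 years

Periodic yield y = 0.064. Discount each cash flow and weight by its year:
  t   CF        PV=CF/(1+0.064)^t    t·PV
  1     2,312.50     2,173.4023     2,173.4023
  2     2,312.50     2,042.6713     4,085.3426
  3     2,312.50     1,919.8038     5,759.4115
  4    27,312.50    21,310.5639    85,242.2557
  Σ                 27,446.4413    97,260.4121
Price P = Σ PV = 27,446.4413.
Macaulay duration = Σ(t·PV) / P = 97,260.4121 / 27,446.4413 = 3.54364 years.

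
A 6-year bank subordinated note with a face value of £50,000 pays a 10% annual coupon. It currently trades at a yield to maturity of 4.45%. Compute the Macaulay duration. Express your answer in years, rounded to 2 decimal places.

Periodic yield y = 0.0445. Discount each cash flow and weight by its year:
  t   CF        PV=CF/(1+0.0445)^t    t·PV
  1     5,000.00     4,786.9794     4,786.9794
  2     5,000.00     4,583.0344     9,166.0688
  3     5,000.00     4,387.7783    13,163.3348
  4     5,000.00     4,200.8408    16,803.3633
  5     5,000.00     4,021.8677    20,109.3386
  6    55,000.00    42,355.7156   254,134.2936
  Σ                 64,336.2162   318,163.3785
Price P = Σ PV = 64,336.2162.
Macaulay duration = Σ(t·PV) / P = 318,163.3785 / 64,336.2162 = 4.94532 years.

4.95 years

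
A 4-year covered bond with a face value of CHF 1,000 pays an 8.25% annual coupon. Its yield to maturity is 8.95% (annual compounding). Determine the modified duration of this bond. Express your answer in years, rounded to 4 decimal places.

Periodic yield y = 0.0895. First find Macaulay duration:
  t   CF        PV=CF/(1+0.0895)^t    t·PV
  1        82.50        75.7228        75.7228
  2        82.50        69.5023       139.0047
  3        82.50        63.7929       191.3787
  4     1,082.50       768.2790     3,073.1160
  Σ                    977.2970     3,479.2222
P = 977.2970; Macaulay duration = 3,479.2222 / 977.2970 = 3.56005 years.
Modified duration = D_Mac / (1 + y) = 3.56005 / 1.0895 = 3.26760 years.

3.2676 years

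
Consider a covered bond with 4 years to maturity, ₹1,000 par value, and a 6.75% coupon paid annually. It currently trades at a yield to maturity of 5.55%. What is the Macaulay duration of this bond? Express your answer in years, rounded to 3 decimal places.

3.645 years

Periodic yield y = 0.0555. Discount each cash flow and weight by its year:
  t   CF        PV=CF/(1+0.0555)^t    t·PV
  1        67.50        63.9507        63.9507
  2        67.50        60.5881       121.1762
  3        67.50        57.4023       172.2068
  4     1,067.50       860.0722     3,440.2890
  Σ                  1,042.0133     3,797.6227
Price P = Σ PV = 1,042.0133.
Macaulay duration = Σ(t·PV) / P = 3,797.6227 / 1,042.0133 = 3.64450 years.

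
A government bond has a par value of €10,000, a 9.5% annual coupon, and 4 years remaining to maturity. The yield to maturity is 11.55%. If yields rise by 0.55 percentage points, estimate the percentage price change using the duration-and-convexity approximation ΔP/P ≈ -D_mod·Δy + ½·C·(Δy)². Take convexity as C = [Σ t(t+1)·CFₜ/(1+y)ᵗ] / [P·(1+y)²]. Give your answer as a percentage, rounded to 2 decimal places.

With y = 0.1155:
  t   CF        PV=CF/(1+0.1155)^t    t·PV        t(t+1)·PV
  1       950.00       851.6360       851.6360       1,703.2721
  2       950.00       763.4568     1,526.9136       4,580.7407
  3       950.00       684.4077     2,053.2231       8,212.8923
  4    10,950.00     7,071.8953    28,287.5811     141,437.9055
  Σ                  9,371.3958    32,719.3538     155,934.8105
P = 9,371.3958; D_Mac = 3.49141 yrs; D_mod = 3.12990 yrs; C = 13.37210.
Duration effect: -3.12990 × (+0.0055) = -0.017214
Convexity effect: 0.5 × 13.37210 × (0.0055)² = +0.0002023
ΔP/P ≈ -0.017214 + 0.0002023 = -0.017012 = -1.7012%.

-1.70%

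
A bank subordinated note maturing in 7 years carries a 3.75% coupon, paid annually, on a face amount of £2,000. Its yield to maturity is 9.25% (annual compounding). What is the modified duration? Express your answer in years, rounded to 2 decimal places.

Periodic yield y = 0.0925. First find Macaulay duration:
  t   CF        PV=CF/(1+0.0925)^t    t·PV
  1        75.00        68.6499        68.6499
  2        75.00        62.8374       125.6748
  3        75.00        57.5171       172.5513
  4        75.00        52.6472       210.5889
  5        75.00        48.1897       240.9484
  6        75.00        44.1095       264.6573
  7     2,075.00     1,117.0381     7,819.2666
  Σ                  1,450.9889     8,902.3372
P = 1,450.9889; Macaulay duration = 8,902.3372 / 1,450.9889 = 6.13536 years.
Modified duration = D_Mac / (1 + y) = 6.13536 / 1.0925 = 5.61589 years.

5.62 years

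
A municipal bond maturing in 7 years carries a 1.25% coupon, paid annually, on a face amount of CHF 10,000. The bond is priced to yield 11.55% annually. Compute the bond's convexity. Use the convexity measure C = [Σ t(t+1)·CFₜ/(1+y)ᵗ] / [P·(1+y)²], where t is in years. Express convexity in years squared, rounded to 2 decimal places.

41.82

With y = 0.1155:
  t   CF        PV=CF/(1+0.1155)^t    t·PV        t(t+1)·PV
  1       125.00       112.0574       112.0574         224.1147
  2       125.00       100.4548       200.9097         602.7290
  3       125.00        90.0536       270.1609       1,080.6437
  4       125.00        80.7294       322.9176       1,614.5880
  5       125.00        72.3706       361.8530       2,171.1178
  6       125.00        64.8773       389.2636       2,724.8453
  7    10,125.00     4,710.9447    32,976.6132     263,812.9052
  Σ                  5,231.4879    34,633.7753     272,230.9438
P = 5,231.4879.
Convexity = Σ t(t+1)·PV / [P·(1+y)²] = 272,230.9438 / (5,231.4879 × 1.244340) = 41.81895.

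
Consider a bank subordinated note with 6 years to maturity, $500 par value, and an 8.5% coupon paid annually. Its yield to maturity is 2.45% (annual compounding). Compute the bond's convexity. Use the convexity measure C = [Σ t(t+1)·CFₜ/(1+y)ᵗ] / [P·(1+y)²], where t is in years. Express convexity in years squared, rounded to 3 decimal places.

With y = 0.0245:
  t   CF        PV=CF/(1+0.0245)^t    t·PV        t(t+1)·PV
  1        42.50        41.4837        41.4837          82.9673
  2        42.50        40.4916        80.9832         242.9496
  3        42.50        39.5233       118.5699         474.2794
  4        42.50        38.5781       154.3125         771.5624
  5        42.50        37.6556       188.2778       1,129.6668
  6       542.50       469.1675     2,815.0053      19,705.0371
  Σ                    666.8998     3,398.6323      22,406.4627
P = 666.8998.
Convexity = Σ t(t+1)·PV / [P·(1+y)²] = 22,406.4627 / (666.8998 × 1.049600) = 32.01023.

32.010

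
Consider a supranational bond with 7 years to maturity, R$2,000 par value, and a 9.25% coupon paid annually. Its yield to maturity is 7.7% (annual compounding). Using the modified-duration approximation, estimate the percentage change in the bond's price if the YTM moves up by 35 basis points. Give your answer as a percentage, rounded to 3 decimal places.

-1.793%

Periodic yield y = 0.077. Modified duration first:
  t   CF        PV=CF/(1+0.077)^t    t·PV
  1       185.00       171.7734       171.7734
  2       185.00       159.4925       318.9850
  3       185.00       148.0896       444.2689
  4       185.00       137.5020       550.0079
  5       185.00       127.6713       638.3564
  6       185.00       118.5434       711.2606
  7     2,185.00     1,299.9945     9,099.9616
  Σ                  2,163.0668    11,934.6138
P = 2,163.0668; D_Mac = 5.51745 yrs; D_mod = 5.51745/(1+0.077) = 5.12298 yrs.
ΔP/P ≈ -D_mod · Δy = -5.12298 × (+0.0035) = -0.017930 = -1.7930%.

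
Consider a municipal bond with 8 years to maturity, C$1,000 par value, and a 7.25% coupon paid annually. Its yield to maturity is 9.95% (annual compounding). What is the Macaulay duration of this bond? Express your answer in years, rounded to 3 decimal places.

6.192 years

Periodic yield y = 0.0995. Discount each cash flow and weight by its year:
  t   CF        PV=CF/(1+0.0995)^t    t·PV
  1        72.50        65.9391        65.9391
  2        72.50        59.9719       119.9437
  3        72.50        54.5447       163.6340
  4        72.50        49.6086       198.4344
  5        72.50        45.1192       225.5962
  6        72.50        41.0361       246.2169
  7        72.50        37.3226       261.2579
  8     1,072.50       502.1523     4,017.2182
  Σ                    855.6944     5,298.2404
Price P = Σ PV = 855.6944.
Macaulay duration = Σ(t·PV) / P = 5,298.2404 / 855.6944 = 6.19174 years.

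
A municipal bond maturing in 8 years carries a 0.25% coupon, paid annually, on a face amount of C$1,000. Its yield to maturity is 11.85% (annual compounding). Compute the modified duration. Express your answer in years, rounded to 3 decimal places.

Periodic yield y = 0.1185. First find Macaulay duration:
  t   CF        PV=CF/(1+0.1185)^t    t·PV
  1         2.50         2.2351         2.2351
  2         2.50         1.9983         3.9967
  3         2.50         1.7866         5.3599
  4         2.50         1.5973         6.3893
  5         2.50         1.4281         7.1405
  6         2.50         1.2768         7.6608
  7         2.50         1.1415         7.9907
  8     1,002.50       409.2573     3,274.0587
  Σ                    420.7212     3,314.8318
P = 420.7212; Macaulay duration = 3,314.8318 / 420.7212 = 7.87893 years.
Modified duration = D_Mac / (1 + y) = 7.87893 / 1.1185 = 7.04419 years.

7.044 years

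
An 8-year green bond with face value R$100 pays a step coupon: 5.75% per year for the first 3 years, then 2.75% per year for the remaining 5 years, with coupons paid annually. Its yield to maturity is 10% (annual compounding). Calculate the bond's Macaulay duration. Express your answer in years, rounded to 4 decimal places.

6.4901 years

Periodic yield y = 0.1. Discount each cash flow and weight by its year:
  t   CF        PV=CF/(1+0.1)^t    t·PV
  1         5.75         5.2273         5.2273
  2         5.75         4.7521         9.5041
  3         5.75         4.3201        12.9602
  4         2.75         1.8783         7.5131
  5         2.75         1.7075         8.5377
  6         2.75         1.5523         9.3138
  7         2.75         1.4112         9.8783
  8       102.75        47.9336       383.4691
  Σ                     68.7823       446.4036
Price P = Σ PV = 68.7823.
Macaulay duration = Σ(t·PV) / P = 446.4036 / 68.7823 = 6.49009 years.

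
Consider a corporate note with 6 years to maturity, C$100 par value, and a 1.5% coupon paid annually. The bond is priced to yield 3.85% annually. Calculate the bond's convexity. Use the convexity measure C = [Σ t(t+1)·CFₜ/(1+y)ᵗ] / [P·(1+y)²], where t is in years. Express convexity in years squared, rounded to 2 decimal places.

With y = 0.0385:
  t   CF        PV=CF/(1+0.0385)^t    t·PV        t(t+1)·PV
  1         1.50         1.4444         1.4444           2.8888
  2         1.50         1.3908         2.7817           8.3451
  3         1.50         1.3393         4.0178          16.0714
  4         1.50         1.2896         5.1585          25.7926
  5         1.50         1.2418         6.2091          37.2546
  6       101.50        80.9146       485.4878       3,398.4143
  Σ                     87.6206       505.0993       3,488.7668
P = 87.6206.
Convexity = Σ t(t+1)·PV / [P·(1+y)²] = 3,488.7668 / (87.6206 × 1.078482) = 36.91924.

36.92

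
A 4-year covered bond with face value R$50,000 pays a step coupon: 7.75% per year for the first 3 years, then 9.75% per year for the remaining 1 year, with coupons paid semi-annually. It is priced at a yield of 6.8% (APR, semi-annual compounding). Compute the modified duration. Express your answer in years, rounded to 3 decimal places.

3.411 years

Periodic yield y = 0.034. First find Macaulay duration:
  t   CF        PV=CF/(1+0.034)^t    t·PV
  1     1,937.50     1,873.7911     1,873.7911
  2     1,937.50     1,812.1771     3,624.3542
  3     1,937.50     1,752.5891     5,257.7672
  4     1,937.50     1,694.9604     6,779.8416
  5     1,937.50     1,639.2267     8,196.1335
  6     1,937.50     1,585.3256     9,511.9537
  7     2,437.50     1,928.8606    13,502.0245
  8    52,437.50    40,130.7862   321,046.2896
  Σ                 52,417.7168   369,792.1554
P = 52,417.7168; Macaulay duration = 369,792.1554 / 52,417.7168 = 7.05472 half-year periods = 3.52736 years.
Modified duration = D_Mac / (1 + y) = 3.52736 / 1.034 = 3.41137 years.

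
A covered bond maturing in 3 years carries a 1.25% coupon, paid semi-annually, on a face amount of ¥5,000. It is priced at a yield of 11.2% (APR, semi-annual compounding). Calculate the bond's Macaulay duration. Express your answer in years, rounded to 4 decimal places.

Periodic yield y = 0.056. Discount each cash flow and weight by its period:
  t   CF        PV=CF/(1+0.056)^t    t·PV
  1        31.25        29.5928        29.5928
  2        31.25        28.0235        56.0470
  3        31.25        26.5374        79.6122
  4        31.25        25.1301       100.5204
  5        31.25        23.7975       118.9873
  6     5,031.25     3,628.2098    21,769.2586
  Σ                  3,761.2910    22,154.0183
Price P = Σ PV = 3,761.2910.
Macaulay duration = Σ(t·PV) / P = 22,154.0183 / 3,761.2910 = 5.89000 half-year periods.
In years: 5.89000 / 2 = 2.94500 years.

2.9450 years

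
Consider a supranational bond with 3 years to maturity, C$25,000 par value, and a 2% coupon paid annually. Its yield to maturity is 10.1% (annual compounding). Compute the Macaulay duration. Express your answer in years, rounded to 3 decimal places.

2.934 years

Periodic yield y = 0.101. Discount each cash flow and weight by its year:
  t   CF        PV=CF/(1+0.101)^t    t·PV
  1       500.00       454.1326       454.1326
  2       500.00       412.4728       824.9457
  3    25,500.00    19,106.3718    57,319.1153
  Σ                 19,972.9772    58,598.1936
Price P = Σ PV = 19,972.9772.
Macaulay duration = Σ(t·PV) / P = 58,598.1936 / 19,972.9772 = 2.93387 years.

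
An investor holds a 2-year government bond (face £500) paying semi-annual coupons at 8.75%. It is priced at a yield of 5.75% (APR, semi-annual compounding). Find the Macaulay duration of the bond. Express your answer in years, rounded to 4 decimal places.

Periodic yield y = 0.02875. Discount each cash flow and weight by its period:
  t   CF        PV=CF/(1+0.02875)^t    t·PV
  1       21.875        21.2637        21.2637
  2       21.875        20.6694        41.3388
  3       21.875        20.0918        60.2754
  4      521.875       465.9369     1,863.7476
  Σ                    527.9618     1,986.6254
Price P = Σ PV = 527.9618.
Macaulay duration = Σ(t·PV) / P = 1,986.6254 / 527.9618 = 3.76282 half-year periods.
In years: 3.76282 / 2 = 1.88141 years.

1.8814 years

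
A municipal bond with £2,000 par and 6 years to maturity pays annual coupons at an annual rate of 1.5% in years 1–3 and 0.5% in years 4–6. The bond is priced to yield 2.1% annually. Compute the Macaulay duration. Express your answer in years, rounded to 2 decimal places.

5.80 years

Periodic yield y = 0.021. Discount each cash flow and weight by its year:
  t   CF        PV=CF/(1+0.021)^t    t·PV
  1        30.00        29.3830        29.3830
  2        30.00        28.7786        57.5572
  3        30.00        28.1867        84.5601
  4        10.00         9.2023        36.8093
  5        10.00         9.0130        45.0652
  6     2,010.00     1,774.3595    10,646.1567
  Σ                  1,878.9231    10,899.5314
Price P = Σ PV = 1,878.9231.
Macaulay duration = Σ(t·PV) / P = 10,899.5314 / 1,878.9231 = 5.80095 years.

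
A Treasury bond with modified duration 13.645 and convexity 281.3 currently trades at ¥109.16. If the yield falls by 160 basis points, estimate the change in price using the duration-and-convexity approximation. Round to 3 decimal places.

Duration effect: -D_mod·Δy = -13.645 × (-0.016) = +0.218320
Convexity effect: ½·C·(Δy)² = 0.5 × 281.3 × (-0.016)² = +0.0360064
ΔP/P ≈ +0.218320 + 0.0360064 = +0.2543264
ΔP ≈ 109.16 × (+0.2543264) = +27.762269824.

+¥27.762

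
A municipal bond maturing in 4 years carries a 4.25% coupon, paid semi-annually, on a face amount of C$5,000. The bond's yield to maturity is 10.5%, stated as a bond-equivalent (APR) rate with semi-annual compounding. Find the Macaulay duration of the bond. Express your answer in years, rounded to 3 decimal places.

Periodic yield y = 0.0525. Discount each cash flow and weight by its period:
  t   CF        PV=CF/(1+0.0525)^t    t·PV
  1       106.25       100.9501       100.9501
  2       106.25        95.9146       191.8292
  3       106.25        91.1303       273.3908
  4       106.25        86.5846       346.3383
  5       106.25        82.2656       411.3281
  6       106.25        78.1621       468.9727
  7       106.25        74.2633       519.8431
  8     5,106.25     3,390.9801    27,127.8406
  Σ                  4,000.2507    29,440.4929
Price P = Σ PV = 4,000.2507.
Macaulay duration = Σ(t·PV) / P = 29,440.4929 / 4,000.2507 = 7.35966 half-year periods.
In years: 7.35966 / 2 = 3.67983 years.

3.680 years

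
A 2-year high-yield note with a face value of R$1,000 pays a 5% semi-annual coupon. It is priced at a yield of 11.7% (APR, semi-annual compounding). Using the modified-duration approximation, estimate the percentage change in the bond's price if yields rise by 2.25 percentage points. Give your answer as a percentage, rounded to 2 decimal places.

Periodic yield y = 0.0585. Modified duration first:
  t   CF        PV=CF/(1+0.0585)^t    t·PV
  1        25.00        23.6183        23.6183
  2        25.00        22.3130        44.6260
  3        25.00        21.0798        63.2395
  4     1,025.00       816.5079     3,266.0318
  Σ                    883.5191     3,397.5157
P = 883.5191; D_Mac = 3.84544 half-year periods = 1.92272 yrs; D_mod = 1.92272/(1+0.0585) = 1.81646 yrs.
ΔP/P ≈ -D_mod · Δy = -1.81646 × (+0.0225) = -0.040870 = -4.0870%.

-4.09%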